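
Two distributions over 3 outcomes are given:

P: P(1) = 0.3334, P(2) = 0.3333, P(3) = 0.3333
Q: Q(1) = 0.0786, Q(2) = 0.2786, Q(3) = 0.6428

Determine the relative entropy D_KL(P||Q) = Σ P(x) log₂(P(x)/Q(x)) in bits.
0.4654 bits

D_KL(P||Q) = Σ P(x) log₂(P(x)/Q(x))

Computing term by term:
  P(1)·log₂(P(1)/Q(1)) = 0.3334·log₂(0.3334/0.0786) = 0.69502
  P(2)·log₂(P(2)/Q(2)) = 0.3333·log₂(0.3333/0.2786) = 0.08620
  P(3)·log₂(P(3)/Q(3)) = 0.3333·log₂(0.3333/0.6428) = -0.31582

D_KL(P||Q) = 0.69502 + 0.08620 - 0.31582 = 0.46540 ≈ 0.4654 bits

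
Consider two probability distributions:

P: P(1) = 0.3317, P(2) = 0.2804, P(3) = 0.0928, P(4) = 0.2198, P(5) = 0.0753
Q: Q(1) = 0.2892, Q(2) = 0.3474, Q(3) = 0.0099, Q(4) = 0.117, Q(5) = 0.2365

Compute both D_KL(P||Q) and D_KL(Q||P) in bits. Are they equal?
D_KL(P||Q) = 0.3542 bits, D_KL(Q||P) = 0.3023 bits. No, they are not equal.

D_KL(P||Q) = Σ P(x) log₂(P(x)/Q(x))

Computing term by term:
  P(1)·log₂(P(1)/Q(1)) = 0.3317·log₂(0.3317/0.2892) = 0.06561
  P(2)·log₂(P(2)/Q(2)) = 0.2804·log₂(0.2804/0.3474) = -0.08667
  P(3)·log₂(P(3)/Q(3)) = 0.0928·log₂(0.0928/0.0099) = 0.29962
  P(4)·log₂(P(4)/Q(4)) = 0.2198·log₂(0.2198/0.117) = 0.19995
  P(5)·log₂(P(5)/Q(5)) = 0.0753·log₂(0.0753/0.2365) = -0.12433

D_KL(P||Q) = 0.06561 - 0.08667 + 0.29962 + 0.19995 - 0.12433 = 0.35418 ≈ 0.3542 bits

D_KL(Q||P) = Σ Q(x) log₂(Q(x)/P(x))

Computing term by term:
  Q(1)·log₂(Q(1)/P(1)) = 0.2892·log₂(0.2892/0.3317) = -0.05721
  Q(2)·log₂(Q(2)/P(2)) = 0.3474·log₂(0.3474/0.2804) = 0.10739
  Q(3)·log₂(Q(3)/P(3)) = 0.0099·log₂(0.0099/0.0928) = -0.03196
  Q(4)·log₂(Q(4)/P(4)) = 0.117·log₂(0.117/0.2198) = -0.10643
  Q(5)·log₂(Q(5)/P(5)) = 0.2365·log₂(0.2365/0.0753) = 0.39049

D_KL(Q||P) = -0.05721 + 0.10739 - 0.03196 - 0.10643 + 0.39049 = 0.30228 ≈ 0.3023 bits

These are NOT equal (difference: 0.0519 bits). KL divergence is asymmetric: D_KL(P||Q) ≠ D_KL(Q||P) in general.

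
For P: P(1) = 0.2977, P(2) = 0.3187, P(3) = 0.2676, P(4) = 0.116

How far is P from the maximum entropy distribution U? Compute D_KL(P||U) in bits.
0.0844 bits

U(i) = 1/4 for all i

D_KL(P||U) = Σ P(x) log₂(P(x) / (1/4))
           = Σ P(x) log₂(P(x)) + log₂(4)
           = log₂(4) - H(P)

H(P) = -Σ P(x) log₂(P(x)):
  -P(1)·log₂(P(1)) = -(0.2977)·log₂(0.2977) = 0.52040
  -P(2)·log₂(P(2)) = -(0.3187)·log₂(0.3187) = 0.52577
  -P(3)·log₂(P(3)) = -(0.2676)·log₂(0.2676) = 0.50894
  -P(4)·log₂(P(4)) = -(0.116)·log₂(0.116) = 0.36051
H(P) = 0.52040 + 0.52577 + 0.50894 + 0.36051 = 1.91562 bits

log₂(4) = 2.00000 bits

D_KL(P||U) = 2.00000 - 1.91562 = 0.08438 ≈ 0.0844 bits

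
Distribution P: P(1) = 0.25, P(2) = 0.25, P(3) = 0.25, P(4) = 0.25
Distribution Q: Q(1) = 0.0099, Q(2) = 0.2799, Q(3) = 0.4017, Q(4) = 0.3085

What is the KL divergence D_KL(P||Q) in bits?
0.8770 bits

D_KL(P||Q) = Σ P(x) log₂(P(x)/Q(x))

Computing term by term:
  P(1)·log₂(P(1)/Q(1)) = 0.25·log₂(0.25/0.0099) = 1.16459
  P(2)·log₂(P(2)/Q(2)) = 0.25·log₂(0.25/0.2799) = -0.04075
  P(3)·log₂(P(3)/Q(3)) = 0.25·log₂(0.25/0.4017) = -0.17105
  P(4)·log₂(P(4)/Q(4)) = 0.25·log₂(0.25/0.3085) = -0.07584

D_KL(P||Q) = 1.16459 - 0.04075 - 0.17105 - 0.07584 = 0.87695 ≈ 0.8770 bits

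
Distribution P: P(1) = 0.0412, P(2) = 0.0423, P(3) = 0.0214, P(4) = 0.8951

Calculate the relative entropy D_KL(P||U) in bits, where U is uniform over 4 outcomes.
1.3556 bits

U(i) = 1/4 for all i

D_KL(P||U) = Σ P(x) log₂(P(x) / (1/4))
           = Σ P(x) log₂(P(x)) + log₂(4)
           = log₂(4) - H(P)

H(P) = -Σ P(x) log₂(P(x)):
  -P(1)·log₂(P(1)) = -(0.0412)·log₂(0.0412) = 0.18957
  -P(2)·log₂(P(2)) = -(0.0423)·log₂(0.0423) = 0.19302
  -P(3)·log₂(P(3)) = -(0.0214)·log₂(0.0214) = 0.11869
  -P(4)·log₂(P(4)) = -(0.8951)·log₂(0.8951) = 0.14311
H(P) = 0.18957 + 0.19302 + 0.11869 + 0.14311 = 0.64439 bits

log₂(4) = 2.00000 bits

D_KL(P||U) = 2.00000 - 0.64439 = 1.35561 ≈ 1.3556 bits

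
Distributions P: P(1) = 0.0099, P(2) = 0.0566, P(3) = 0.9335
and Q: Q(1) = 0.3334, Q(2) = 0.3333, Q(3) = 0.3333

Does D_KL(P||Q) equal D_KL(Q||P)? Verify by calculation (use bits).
D_KL(P||Q) = 1.1920 bits, D_KL(Q||P) = 2.0489 bits. No — D_KL(P||Q) ≠ D_KL(Q||P) for this pair.

D_KL(P||Q) = Σ P(x) log₂(P(x)/Q(x))

Computing term by term:
  P(1)·log₂(P(1)/Q(1)) = 0.0099·log₂(0.0099/0.3334) = -0.05023
  P(2)·log₂(P(2)/Q(2)) = 0.0566·log₂(0.0566/0.3333) = -0.14478
  P(3)·log₂(P(3)/Q(3)) = 0.9335·log₂(0.9335/0.3333) = 1.38702

D_KL(P||Q) = -0.05023 - 0.14478 + 1.38702 = 1.19201 ≈ 1.1920 bits

D_KL(Q||P) = Σ Q(x) log₂(Q(x)/P(x))

Computing term by term:
  Q(1)·log₂(Q(1)/P(1)) = 0.3334·log₂(0.3334/0.0099) = 1.69157
  Q(2)·log₂(Q(2)/P(2)) = 0.3333·log₂(0.3333/0.0566) = 0.85256
  Q(3)·log₂(Q(3)/P(3)) = 0.3333·log₂(0.3333/0.9335) = -0.49523

D_KL(Q||P) = 1.69157 + 0.85256 - 0.49523 = 2.04890 ≈ 2.0489 bits

These are NOT equal (difference: 0.8569 bits). KL divergence is asymmetric: D_KL(P||Q) ≠ D_KL(Q||P) in general.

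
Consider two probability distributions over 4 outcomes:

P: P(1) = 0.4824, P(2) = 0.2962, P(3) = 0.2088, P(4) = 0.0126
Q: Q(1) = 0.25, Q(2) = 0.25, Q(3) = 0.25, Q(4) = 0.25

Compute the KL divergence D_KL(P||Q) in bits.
0.4214 bits

D_KL(P||Q) = Σ P(x) log₂(P(x)/Q(x))

Computing term by term:
  P(1)·log₂(P(1)/Q(1)) = 0.4824·log₂(0.4824/0.25) = 0.45746
  P(2)·log₂(P(2)/Q(2)) = 0.2962·log₂(0.2962/0.25) = 0.07246
  P(3)·log₂(P(3)/Q(3)) = 0.2088·log₂(0.2088/0.25) = -0.05425
  P(4)·log₂(P(4)/Q(4)) = 0.0126·log₂(0.0126/0.25) = -0.05431

D_KL(P||Q) = 0.45746 + 0.07246 - 0.05425 - 0.05431 = 0.42136 ≈ 0.4214 bits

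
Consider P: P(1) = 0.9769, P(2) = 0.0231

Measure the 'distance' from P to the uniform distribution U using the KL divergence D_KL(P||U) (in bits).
0.8415 bits

U(i) = 1/2 for all i

D_KL(P||U) = Σ P(x) log₂(P(x) / (1/2))
           = Σ P(x) log₂(P(x)) + log₂(2)
           = log₂(2) - H(P)

H(P) = -Σ P(x) log₂(P(x)):
  -P(1)·log₂(P(1)) = -(0.9769)·log₂(0.9769) = 0.03294
  -P(2)·log₂(P(2)) = -(0.0231)·log₂(0.0231) = 0.12557
H(P) = 0.03294 + 0.12557 = 0.15851 bits

log₂(2) = 1.00000 bits

D_KL(P||U) = 1.00000 - 0.15851 = 0.84149 ≈ 0.8415 bits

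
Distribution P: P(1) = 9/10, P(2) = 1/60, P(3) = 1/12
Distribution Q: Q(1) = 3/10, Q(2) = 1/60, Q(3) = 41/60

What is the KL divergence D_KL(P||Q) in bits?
1.1735 bits

D_KL(P||Q) = Σ P(x) log₂(P(x)/Q(x))

Computing term by term:
  P(1)·log₂(P(1)/Q(1)) = (9/10)·log₂((9/10)/(3/10)) = 1.42647
  P(2)·log₂(P(2)/Q(2)) = (1/60)·log₂((1/60)/(1/60)) = 0.00000
  P(3)·log₂(P(3)/Q(3)) = (1/12)·log₂((1/12)/(41/60)) = -0.25297

D_KL(P||Q) = 1.42647 + 0.00000 - 0.25297 = 1.17350 ≈ 1.1735 bits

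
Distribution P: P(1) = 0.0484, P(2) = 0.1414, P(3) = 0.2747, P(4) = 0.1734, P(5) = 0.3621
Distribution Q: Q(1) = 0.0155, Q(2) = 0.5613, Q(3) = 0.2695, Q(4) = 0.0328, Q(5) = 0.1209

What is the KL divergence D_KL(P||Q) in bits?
0.7955 bits

D_KL(P||Q) = Σ P(x) log₂(P(x)/Q(x))

Computing term by term:
  P(1)·log₂(P(1)/Q(1)) = 0.0484·log₂(0.0484/0.0155) = 0.07951
  P(2)·log₂(P(2)/Q(2)) = 0.1414·log₂(0.1414/0.5613) = -0.28124
  P(3)·log₂(P(3)/Q(3)) = 0.2747·log₂(0.2747/0.2695) = 0.00757
  P(4)·log₂(P(4)/Q(4)) = 0.1734·log₂(0.1734/0.0328) = 0.41657
  P(5)·log₂(P(5)/Q(5)) = 0.3621·log₂(0.3621/0.1209) = 0.57305

D_KL(P||Q) = 0.07951 - 0.28124 + 0.00757 + 0.41657 + 0.57305 = 0.79546 ≈ 0.7955 bits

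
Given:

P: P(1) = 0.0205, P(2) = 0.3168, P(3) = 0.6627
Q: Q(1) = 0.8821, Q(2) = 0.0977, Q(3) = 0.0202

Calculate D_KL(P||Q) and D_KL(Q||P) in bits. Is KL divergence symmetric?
D_KL(P||Q) = 3.7637 bits, D_KL(Q||P) = 4.5198 bits. No, KL divergence is not symmetric.

D_KL(P||Q) = Σ P(x) log₂(P(x)/Q(x))

Computing term by term:
  P(1)·log₂(P(1)/Q(1)) = 0.0205·log₂(0.0205/0.8821) = -0.11126
  P(2)·log₂(P(2)/Q(2)) = 0.3168·log₂(0.3168/0.0977) = 0.53765
  P(3)·log₂(P(3)/Q(3)) = 0.6627·log₂(0.6627/0.0202) = 3.33731

D_KL(P||Q) = -0.11126 + 0.53765 + 3.33731 = 3.76370 ≈ 3.7637 bits

D_KL(Q||P) = Σ Q(x) log₂(Q(x)/P(x))

Computing term by term:
  Q(1)·log₂(Q(1)/P(1)) = 0.8821·log₂(0.8821/0.0205) = 4.78737
  Q(2)·log₂(Q(2)/P(2)) = 0.0977·log₂(0.0977/0.3168) = -0.16581
  Q(3)·log₂(Q(3)/P(3)) = 0.0202·log₂(0.0202/0.6627) = -0.10173

D_KL(Q||P) = 4.78737 - 0.16581 - 0.10173 = 4.51983 ≈ 4.5198 bits

These are NOT equal (difference: 0.7561 bits). KL divergence is asymmetric: D_KL(P||Q) ≠ D_KL(Q||P) in general.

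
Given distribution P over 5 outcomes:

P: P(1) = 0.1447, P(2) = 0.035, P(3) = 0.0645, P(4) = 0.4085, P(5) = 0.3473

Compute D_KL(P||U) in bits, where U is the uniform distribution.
0.4365 bits

U(i) = 1/5 for all i

D_KL(P||U) = Σ P(x) log₂(P(x) / (1/5))
           = Σ P(x) log₂(P(x)) + log₂(5)
           = log₂(5) - H(P)

H(P) = -Σ P(x) log₂(P(x)):
  -P(1)·log₂(P(1)) = -(0.1447)·log₂(0.1447) = 0.40355
  -P(2)·log₂(P(2)) = -(0.035)·log₂(0.035) = 0.16928
  -P(3)·log₂(P(3)) = -(0.0645)·log₂(0.0645) = 0.25507
  -P(4)·log₂(P(4)) = -(0.4085)·log₂(0.4085) = 0.52762
  -P(5)·log₂(P(5)) = -(0.3473)·log₂(0.3473) = 0.52989
H(P) = 0.40355 + 0.16928 + 0.25507 + 0.52762 + 0.52989 = 1.88541 bits

log₂(5) = 2.32193 bits

D_KL(P||U) = 2.32193 - 1.88541 = 0.43652 ≈ 0.4365 bits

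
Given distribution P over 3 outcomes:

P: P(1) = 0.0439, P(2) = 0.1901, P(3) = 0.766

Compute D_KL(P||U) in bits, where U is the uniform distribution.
0.6371 bits

U(i) = 1/3 for all i

D_KL(P||U) = Σ P(x) log₂(P(x) / (1/3))
           = Σ P(x) log₂(P(x)) + log₂(3)
           = log₂(3) - H(P)

H(P) = -Σ P(x) log₂(P(x)):
  -P(1)·log₂(P(1)) = -(0.0439)·log₂(0.0439) = 0.19797
  -P(2)·log₂(P(2)) = -(0.1901)·log₂(0.1901) = 0.45532
  -P(3)·log₂(P(3)) = -(0.766)·log₂(0.766) = 0.29459
H(P) = 0.19797 + 0.45532 + 0.29459 = 0.94788 bits

log₂(3) = 1.58496 bits

D_KL(P||U) = 1.58496 - 0.94788 = 0.63708 ≈ 0.6371 bits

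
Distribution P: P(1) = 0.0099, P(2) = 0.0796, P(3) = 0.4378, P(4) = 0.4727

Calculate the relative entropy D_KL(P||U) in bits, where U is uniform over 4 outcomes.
0.6108 bits

U(i) = 1/4 for all i

D_KL(P||U) = Σ P(x) log₂(P(x) / (1/4))
           = Σ P(x) log₂(P(x)) + log₂(4)
           = log₂(4) - H(P)

H(P) = -Σ P(x) log₂(P(x)):
  -P(1)·log₂(P(1)) = -(0.0099)·log₂(0.0099) = 0.06592
  -P(2)·log₂(P(2)) = -(0.0796)·log₂(0.0796) = 0.29063
  -P(3)·log₂(P(3)) = -(0.4378)·log₂(0.4378) = 0.52171
  -P(4)·log₂(P(4)) = -(0.4727)·log₂(0.4727) = 0.51099
H(P) = 0.06592 + 0.29063 + 0.52171 + 0.51099 = 1.38925 bits

log₂(4) = 2.00000 bits

D_KL(P||U) = 2.00000 - 1.38925 = 0.61075 ≈ 0.6108 bits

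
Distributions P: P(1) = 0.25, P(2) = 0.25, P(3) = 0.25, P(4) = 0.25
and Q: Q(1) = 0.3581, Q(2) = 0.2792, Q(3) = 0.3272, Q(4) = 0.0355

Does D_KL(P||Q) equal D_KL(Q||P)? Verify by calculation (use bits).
D_KL(P||Q) = 0.4375 bits, D_KL(Q||P) = 0.2572 bits. No — D_KL(P||Q) ≠ D_KL(Q||P) for this pair.

D_KL(P||Q) = Σ P(x) log₂(P(x)/Q(x))

Computing term by term:
  P(1)·log₂(P(1)/Q(1)) = 0.25·log₂(0.25/0.3581) = -0.12961
  P(2)·log₂(P(2)/Q(2)) = 0.25·log₂(0.25/0.2792) = -0.03984
  P(3)·log₂(P(3)/Q(3)) = 0.25·log₂(0.25/0.3272) = -0.09706
  P(4)·log₂(P(4)/Q(4)) = 0.25·log₂(0.25/0.0355) = 0.70401

D_KL(P||Q) = -0.12961 - 0.03984 - 0.09706 + 0.70401 = 0.43750 ≈ 0.4375 bits

D_KL(Q||P) = Σ Q(x) log₂(Q(x)/P(x))

Computing term by term:
  Q(1)·log₂(Q(1)/P(1)) = 0.3581·log₂(0.3581/0.25) = 0.18565
  Q(2)·log₂(Q(2)/P(2)) = 0.2792·log₂(0.2792/0.25) = 0.04450
  Q(3)·log₂(Q(3)/P(3)) = 0.3272·log₂(0.3272/0.25) = 0.12703
  Q(4)·log₂(Q(4)/P(4)) = 0.0355·log₂(0.0355/0.25) = -0.09997

D_KL(Q||P) = 0.18565 + 0.04450 + 0.12703 - 0.09997 = 0.25721 ≈ 0.2572 bits

These are NOT equal (difference: 0.1803 bits). KL divergence is asymmetric: D_KL(P||Q) ≠ D_KL(Q||P) in general.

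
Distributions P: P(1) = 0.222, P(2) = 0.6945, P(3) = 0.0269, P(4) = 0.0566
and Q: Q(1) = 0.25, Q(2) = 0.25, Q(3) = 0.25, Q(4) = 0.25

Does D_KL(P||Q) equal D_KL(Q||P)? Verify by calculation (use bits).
D_KL(P||Q) = 0.7779 bits, D_KL(Q||P) = 1.0142 bits. No — D_KL(P||Q) ≠ D_KL(Q||P) for this pair.

D_KL(P||Q) = Σ P(x) log₂(P(x)/Q(x))

Computing term by term:
  P(1)·log₂(P(1)/Q(1)) = 0.222·log₂(0.222/0.25) = -0.03804
  P(2)·log₂(P(2)/Q(2)) = 0.6945·log₂(0.6945/0.25) = 1.02373
  P(3)·log₂(P(3)/Q(3)) = 0.0269·log₂(0.0269/0.25) = -0.08652
  P(4)·log₂(P(4)/Q(4)) = 0.0566·log₂(0.0566/0.25) = -0.12130

D_KL(P||Q) = -0.03804 + 1.02373 - 0.08652 - 0.12130 = 0.77787 ≈ 0.7779 bits

D_KL(Q||P) = Σ Q(x) log₂(Q(x)/P(x))

Computing term by term:
  Q(1)·log₂(Q(1)/P(1)) = 0.25·log₂(0.25/0.222) = 0.04284
  Q(2)·log₂(Q(2)/P(2)) = 0.25·log₂(0.25/0.6945) = -0.36851
  Q(3)·log₂(Q(3)/P(3)) = 0.25·log₂(0.25/0.0269) = 0.80406
  Q(4)·log₂(Q(4)/P(4)) = 0.25·log₂(0.25/0.0566) = 0.53576

D_KL(Q||P) = 0.04284 - 0.36851 + 0.80406 + 0.53576 = 1.01415 ≈ 1.0142 bits

These are NOT equal (difference: 0.2363 bits). KL divergence is asymmetric: D_KL(P||Q) ≠ D_KL(Q||P) in general.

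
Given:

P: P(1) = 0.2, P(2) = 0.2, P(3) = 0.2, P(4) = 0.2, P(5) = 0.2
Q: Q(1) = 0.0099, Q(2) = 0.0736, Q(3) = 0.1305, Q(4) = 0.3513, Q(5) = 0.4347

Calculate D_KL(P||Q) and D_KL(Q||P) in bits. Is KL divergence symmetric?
D_KL(P||Q) = 0.8924 bits, D_KL(Q||P) = 0.5429 bits. No, KL divergence is not symmetric.

D_KL(P||Q) = Σ P(x) log₂(P(x)/Q(x))

Computing term by term:
  P(1)·log₂(P(1)/Q(1)) = 0.2·log₂(0.2/0.0099) = 0.86729
  P(2)·log₂(P(2)/Q(2)) = 0.2·log₂(0.2/0.0736) = 0.28844
  P(3)·log₂(P(3)/Q(3)) = 0.2·log₂(0.2/0.1305) = 0.12319
  P(4)·log₂(P(4)/Q(4)) = 0.2·log₂(0.2/0.3513) = -0.16254
  P(5)·log₂(P(5)/Q(5)) = 0.2·log₂(0.2/0.4347) = -0.22400

D_KL(P||Q) = 0.86729 + 0.28844 + 0.12319 - 0.16254 - 0.22400 = 0.89238 ≈ 0.8924 bits

D_KL(Q||P) = Σ Q(x) log₂(Q(x)/P(x))

Computing term by term:
  Q(1)·log₂(Q(1)/P(1)) = 0.0099·log₂(0.0099/0.2) = -0.04293
  Q(2)·log₂(Q(2)/P(2)) = 0.0736·log₂(0.0736/0.2) = -0.10615
  Q(3)·log₂(Q(3)/P(3)) = 0.1305·log₂(0.1305/0.2) = -0.08038
  Q(4)·log₂(Q(4)/P(4)) = 0.3513·log₂(0.3513/0.2) = 0.28550
  Q(5)·log₂(Q(5)/P(5)) = 0.4347·log₂(0.4347/0.2) = 0.48687

D_KL(Q||P) = -0.04293 - 0.10615 - 0.08038 + 0.28550 + 0.48687 = 0.54291 ≈ 0.5429 bits

These are NOT equal (difference: 0.3495 bits). KL divergence is asymmetric: D_KL(P||Q) ≠ D_KL(Q||P) in general.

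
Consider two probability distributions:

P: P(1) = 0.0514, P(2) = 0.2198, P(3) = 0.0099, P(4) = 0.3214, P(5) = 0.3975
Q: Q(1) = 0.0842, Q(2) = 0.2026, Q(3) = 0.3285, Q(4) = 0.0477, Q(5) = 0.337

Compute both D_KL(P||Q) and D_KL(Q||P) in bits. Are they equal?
D_KL(P||Q) = 0.9185 bits, D_KL(Q||P) = 1.4843 bits. No, they are not equal.

D_KL(P||Q) = Σ P(x) log₂(P(x)/Q(x))

Computing term by term:
  P(1)·log₂(P(1)/Q(1)) = 0.0514·log₂(0.0514/0.0842) = -0.03660
  P(2)·log₂(P(2)/Q(2)) = 0.2198·log₂(0.2198/0.2026) = 0.02584
  P(3)·log₂(P(3)/Q(3)) = 0.0099·log₂(0.0099/0.3285) = -0.05002
  P(4)·log₂(P(4)/Q(4)) = 0.3214·log₂(0.3214/0.0477) = 0.88459
  P(5)·log₂(P(5)/Q(5)) = 0.3975·log₂(0.3975/0.337) = 0.09469

D_KL(P||Q) = -0.03660 + 0.02584 - 0.05002 + 0.88459 + 0.09469 = 0.91850 ≈ 0.9185 bits

D_KL(Q||P) = Σ Q(x) log₂(Q(x)/P(x))

Computing term by term:
  Q(1)·log₂(Q(1)/P(1)) = 0.0842·log₂(0.0842/0.0514) = 0.05995
  Q(2)·log₂(Q(2)/P(2)) = 0.2026·log₂(0.2026/0.2198) = -0.02382
  Q(3)·log₂(Q(3)/P(3)) = 0.3285·log₂(0.3285/0.0099) = 1.65969
  Q(4)·log₂(Q(4)/P(4)) = 0.0477·log₂(0.0477/0.3214) = -0.13129
  Q(5)·log₂(Q(5)/P(5)) = 0.337·log₂(0.337/0.3975) = -0.08028

D_KL(Q||P) = 0.05995 - 0.02382 + 1.65969 - 0.13129 - 0.08028 = 1.48425 ≈ 1.4843 bits

These are NOT equal (difference: 0.5658 bits). KL divergence is asymmetric: D_KL(P||Q) ≠ D_KL(Q||P) in general.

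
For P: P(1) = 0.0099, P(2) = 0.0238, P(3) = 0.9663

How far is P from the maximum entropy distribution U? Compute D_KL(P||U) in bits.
1.3429 bits

U(i) = 1/3 for all i

D_KL(P||U) = Σ P(x) log₂(P(x) / (1/3))
           = Σ P(x) log₂(P(x)) + log₂(3)
           = log₂(3) - H(P)

H(P) = -Σ P(x) log₂(P(x)):
  -P(1)·log₂(P(1)) = -(0.0099)·log₂(0.0099) = 0.06592
  -P(2)·log₂(P(2)) = -(0.0238)·log₂(0.0238) = 0.12835
  -P(3)·log₂(P(3)) = -(0.9663)·log₂(0.9663) = 0.04779
H(P) = 0.06592 + 0.12835 + 0.04779 = 0.24206 bits

log₂(3) = 1.58496 bits

D_KL(P||U) = 1.58496 - 0.24206 = 1.34290 ≈ 1.3429 bits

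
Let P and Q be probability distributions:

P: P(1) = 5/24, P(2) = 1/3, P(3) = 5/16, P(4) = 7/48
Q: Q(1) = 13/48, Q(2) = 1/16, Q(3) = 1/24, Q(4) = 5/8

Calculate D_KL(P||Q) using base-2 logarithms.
1.3284 bits

D_KL(P||Q) = Σ P(x) log₂(P(x)/Q(x))

Computing term by term:
  P(1)·log₂(P(1)/Q(1)) = (5/24)·log₂((5/24)/(13/48)) = -0.07886
  P(2)·log₂(P(2)/Q(2)) = (1/3)·log₂((1/3)/(1/16)) = 0.80501
  P(3)·log₂(P(3)/Q(3)) = (5/16)·log₂((5/16)/(1/24)) = 0.90840
  P(4)·log₂(P(4)/Q(4)) = (7/48)·log₂((7/48)/(5/8)) = -0.30618

D_KL(P||Q) = -0.07886 + 0.80501 + 0.90840 - 0.30618 = 1.32837 ≈ 1.3284 bits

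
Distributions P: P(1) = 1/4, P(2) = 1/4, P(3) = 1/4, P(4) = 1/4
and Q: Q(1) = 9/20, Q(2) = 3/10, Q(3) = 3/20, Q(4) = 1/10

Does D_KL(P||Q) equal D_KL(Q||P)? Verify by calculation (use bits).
D_KL(P||Q) = 0.2370 bits, D_KL(Q||P) = 0.2178 bits. No — D_KL(P||Q) ≠ D_KL(Q||P) for this pair.

D_KL(P||Q) = Σ P(x) log₂(P(x)/Q(x))

Computing term by term:
  P(1)·log₂(P(1)/Q(1)) = (1/4)·log₂((1/4)/(9/20)) = -0.21200
  P(2)·log₂(P(2)/Q(2)) = (1/4)·log₂((1/4)/(3/10)) = -0.06576
  P(3)·log₂(P(3)/Q(3)) = (1/4)·log₂((1/4)/(3/20)) = 0.18424
  P(4)·log₂(P(4)/Q(4)) = (1/4)·log₂((1/4)/(1/10)) = 0.33048

D_KL(P||Q) = -0.21200 - 0.06576 + 0.18424 + 0.33048 = 0.23696 ≈ 0.2370 bits

D_KL(Q||P) = Σ Q(x) log₂(Q(x)/P(x))

Computing term by term:
  Q(1)·log₂(Q(1)/P(1)) = (9/20)·log₂((9/20)/(1/4)) = 0.38160
  Q(2)·log₂(Q(2)/P(2)) = (3/10)·log₂((3/10)/(1/4)) = 0.07891
  Q(3)·log₂(Q(3)/P(3)) = (3/20)·log₂((3/20)/(1/4)) = -0.11054
  Q(4)·log₂(Q(4)/P(4)) = (1/10)·log₂((1/10)/(1/4)) = -0.13219

D_KL(Q||P) = 0.38160 + 0.07891 - 0.11054 - 0.13219 = 0.21778 ≈ 0.2178 bits

These are NOT equal (difference: 0.0192 bits). KL divergence is asymmetric: D_KL(P||Q) ≠ D_KL(Q||P) in general.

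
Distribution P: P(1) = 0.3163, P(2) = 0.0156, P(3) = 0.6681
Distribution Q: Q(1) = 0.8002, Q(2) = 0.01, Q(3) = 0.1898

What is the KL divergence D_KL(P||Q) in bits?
0.7995 bits

D_KL(P||Q) = Σ P(x) log₂(P(x)/Q(x))

Computing term by term:
  P(1)·log₂(P(1)/Q(1)) = 0.3163·log₂(0.3163/0.8002) = -0.42355
  P(2)·log₂(P(2)/Q(2)) = 0.0156·log₂(0.0156/0.01) = 0.01001
  P(3)·log₂(P(3)/Q(3)) = 0.6681·log₂(0.6681/0.1898) = 1.21299

D_KL(P||Q) = -0.42355 + 0.01001 + 1.21299 = 0.79945 ≈ 0.7995 bits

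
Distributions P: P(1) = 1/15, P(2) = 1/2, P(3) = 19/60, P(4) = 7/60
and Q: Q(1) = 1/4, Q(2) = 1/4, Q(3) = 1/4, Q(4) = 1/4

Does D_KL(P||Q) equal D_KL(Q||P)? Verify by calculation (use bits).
D_KL(P||Q) = 0.3526 bits, D_KL(Q||P) = 0.4163 bits. No — D_KL(P||Q) ≠ D_KL(Q||P) for this pair.

D_KL(P||Q) = Σ P(x) log₂(P(x)/Q(x))

Computing term by term:
  P(1)·log₂(P(1)/Q(1)) = (1/15)·log₂((1/15)/(1/4)) = -0.12713
  P(2)·log₂(P(2)/Q(2)) = (1/2)·log₂((1/2)/(1/4)) = 0.50000
  P(3)·log₂(P(3)/Q(3)) = (19/60)·log₂((19/60)/(1/4)) = 0.10800
  P(4)·log₂(P(4)/Q(4)) = (7/60)·log₂((7/60)/(1/4)) = -0.12828

D_KL(P||Q) = -0.12713 + 0.50000 + 0.10800 - 0.12828 = 0.35259 ≈ 0.3526 bits

D_KL(Q||P) = Σ Q(x) log₂(Q(x)/P(x))

Computing term by term:
  Q(1)·log₂(Q(1)/P(1)) = (1/4)·log₂((1/4)/(1/15)) = 0.47672
  Q(2)·log₂(Q(2)/P(2)) = (1/4)·log₂((1/4)/(1/2)) = -0.25000
  Q(3)·log₂(Q(3)/P(3)) = (1/4)·log₂((1/4)/(19/60)) = -0.08526
  Q(4)·log₂(Q(4)/P(4)) = (1/4)·log₂((1/4)/(7/60)) = 0.27488

D_KL(Q||P) = 0.47672 - 0.25000 - 0.08526 + 0.27488 = 0.41634 ≈ 0.4163 bits

These are NOT equal (difference: 0.0637 bits). KL divergence is asymmetric: D_KL(P||Q) ≠ D_KL(Q||P) in general.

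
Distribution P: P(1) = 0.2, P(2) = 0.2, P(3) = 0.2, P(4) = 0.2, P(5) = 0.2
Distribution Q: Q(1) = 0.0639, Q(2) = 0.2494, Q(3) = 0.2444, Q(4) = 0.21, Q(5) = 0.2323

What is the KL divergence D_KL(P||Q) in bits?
0.1504 bits

D_KL(P||Q) = Σ P(x) log₂(P(x)/Q(x))

Computing term by term:
  P(1)·log₂(P(1)/Q(1)) = 0.2·log₂(0.2/0.0639) = 0.32922
  P(2)·log₂(P(2)/Q(2)) = 0.2·log₂(0.2/0.2494) = -0.06369
  P(3)·log₂(P(3)/Q(3)) = 0.2·log₂(0.2/0.2444) = -0.05785
  P(4)·log₂(P(4)/Q(4)) = 0.2·log₂(0.2/0.21) = -0.01408
  P(5)·log₂(P(5)/Q(5)) = 0.2·log₂(0.2/0.2323) = -0.04320

D_KL(P||Q) = 0.32922 - 0.06369 - 0.05785 - 0.01408 - 0.04320 = 0.15040 ≈ 0.1504 bits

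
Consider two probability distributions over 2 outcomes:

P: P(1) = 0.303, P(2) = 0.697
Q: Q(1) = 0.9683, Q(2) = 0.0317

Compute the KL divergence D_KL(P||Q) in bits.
2.5998 bits

D_KL(P||Q) = Σ P(x) log₂(P(x)/Q(x))

Computing term by term:
  P(1)·log₂(P(1)/Q(1)) = 0.303·log₂(0.303/0.9683) = -0.50787
  P(2)·log₂(P(2)/Q(2)) = 0.697·log₂(0.697/0.0317) = 3.10765

D_KL(P||Q) = -0.50787 + 3.10765 = 2.59978 ≈ 2.5998 bits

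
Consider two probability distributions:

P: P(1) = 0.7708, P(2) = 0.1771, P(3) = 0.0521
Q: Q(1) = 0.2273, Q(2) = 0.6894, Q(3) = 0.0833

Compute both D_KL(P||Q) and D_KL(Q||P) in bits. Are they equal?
D_KL(P||Q) = 0.9754 bits, D_KL(Q||P) = 1.0077 bits. No, they are not equal.

D_KL(P||Q) = Σ P(x) log₂(P(x)/Q(x))

Computing term by term:
  P(1)·log₂(P(1)/Q(1)) = 0.7708·log₂(0.7708/0.2273) = 1.35796
  P(2)·log₂(P(2)/Q(2)) = 0.1771·log₂(0.1771/0.6894) = -0.34725
  P(3)·log₂(P(3)/Q(3)) = 0.0521·log₂(0.0521/0.0833) = -0.03527

D_KL(P||Q) = 1.35796 - 0.34725 - 0.03527 = 0.97544 ≈ 0.9754 bits

D_KL(Q||P) = Σ Q(x) log₂(Q(x)/P(x))

Computing term by term:
  Q(1)·log₂(Q(1)/P(1)) = 0.2273·log₂(0.2273/0.7708) = -0.40045
  Q(2)·log₂(Q(2)/P(2)) = 0.6894·log₂(0.6894/0.1771) = 1.35176
  Q(3)·log₂(Q(3)/P(3)) = 0.0833·log₂(0.0833/0.0521) = 0.05640

D_KL(Q||P) = -0.40045 + 1.35176 + 0.05640 = 1.00771 ≈ 1.0077 bits

These are NOT equal (difference: 0.0323 bits). KL divergence is asymmetric: D_KL(P||Q) ≠ D_KL(Q||P) in general.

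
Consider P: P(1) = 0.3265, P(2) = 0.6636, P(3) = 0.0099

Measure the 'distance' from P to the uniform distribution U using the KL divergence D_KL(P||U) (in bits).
0.5992 bits

U(i) = 1/3 for all i

D_KL(P||U) = Σ P(x) log₂(P(x) / (1/3))
           = Σ P(x) log₂(P(x)) + log₂(3)
           = log₂(3) - H(P)

H(P) = -Σ P(x) log₂(P(x)):
  -P(1)·log₂(P(1)) = -(0.3265)·log₂(0.3265) = 0.52725
  -P(2)·log₂(P(2)) = -(0.6636)·log₂(0.6636) = 0.39260
  -P(3)·log₂(P(3)) = -(0.0099)·log₂(0.0099) = 0.06592
H(P) = 0.52725 + 0.39260 + 0.06592 = 0.98577 bits

log₂(3) = 1.58496 bits

D_KL(P||U) = 1.58496 - 0.98577 = 0.59919 ≈ 0.5992 bits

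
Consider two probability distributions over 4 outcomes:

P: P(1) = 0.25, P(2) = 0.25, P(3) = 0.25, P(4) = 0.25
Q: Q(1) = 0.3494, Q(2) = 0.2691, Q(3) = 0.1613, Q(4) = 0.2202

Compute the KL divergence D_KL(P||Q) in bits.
0.0565 bits

D_KL(P||Q) = Σ P(x) log₂(P(x)/Q(x))

Computing term by term:
  P(1)·log₂(P(1)/Q(1)) = 0.25·log₂(0.25/0.3494) = -0.12074
  P(2)·log₂(P(2)/Q(2)) = 0.25·log₂(0.25/0.2691) = -0.02655
  P(3)·log₂(P(3)/Q(3)) = 0.25·log₂(0.25/0.1613) = 0.15805
  P(4)·log₂(P(4)/Q(4)) = 0.25·log₂(0.25/0.2202) = 0.04578

D_KL(P||Q) = -0.12074 - 0.02655 + 0.15805 + 0.04578 = 0.05654 ≈ 0.0565 bits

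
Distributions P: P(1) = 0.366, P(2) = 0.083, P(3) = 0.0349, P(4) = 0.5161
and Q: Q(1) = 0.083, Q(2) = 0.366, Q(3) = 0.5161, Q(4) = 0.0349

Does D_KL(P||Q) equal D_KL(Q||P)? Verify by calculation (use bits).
D_KL(P||Q) = 2.4759 bits, D_KL(Q||P) = 2.4759 bits. Yes — for this pair D_KL(P||Q) = D_KL(Q||P).

D_KL(P||Q) = Σ P(x) log₂(P(x)/Q(x))

Computing term by term:
  P(1)·log₂(P(1)/Q(1)) = 0.366·log₂(0.366/0.083) = 0.78348
  P(2)·log₂(P(2)/Q(2)) = 0.083·log₂(0.083/0.366) = -0.17767
  P(3)·log₂(P(3)/Q(3)) = 0.0349·log₂(0.0349/0.5161) = -0.13563
  P(4)·log₂(P(4)/Q(4)) = 0.5161·log₂(0.5161/0.0349) = 2.00575

D_KL(P||Q) = 0.78348 - 0.17767 - 0.13563 + 2.00575 = 2.47593 ≈ 2.4759 bits

D_KL(Q||P) = Σ Q(x) log₂(Q(x)/P(x))

Computing term by term:
  Q(1)·log₂(Q(1)/P(1)) = 0.083·log₂(0.083/0.366) = -0.17767
  Q(2)·log₂(Q(2)/P(2)) = 0.366·log₂(0.366/0.083) = 0.78348
  Q(3)·log₂(Q(3)/P(3)) = 0.5161·log₂(0.5161/0.0349) = 2.00575
  Q(4)·log₂(Q(4)/P(4)) = 0.0349·log₂(0.0349/0.5161) = -0.13563

D_KL(Q||P) = -0.17767 + 0.78348 + 2.00575 - 0.13563 = 2.47593 ≈ 2.4759 bits

These ARE equal here. Q is P with outcomes relabeled (Q(1) = P(2), Q(2) = P(1), Q(3) = P(4), Q(4) = P(3)) by a relabeling that is its own inverse, so the two sums contain exactly the same terms in a different order. This is a special case — KL divergence is not symmetric in general: D_KL(P||Q) ≠ D_KL(Q||P) for most P, Q.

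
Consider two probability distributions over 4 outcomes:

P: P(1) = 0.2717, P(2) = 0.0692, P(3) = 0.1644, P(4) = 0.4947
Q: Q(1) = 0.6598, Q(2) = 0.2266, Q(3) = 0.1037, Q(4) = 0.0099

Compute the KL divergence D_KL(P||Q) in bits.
2.4347 bits

D_KL(P||Q) = Σ P(x) log₂(P(x)/Q(x))

Computing term by term:
  P(1)·log₂(P(1)/Q(1)) = 0.2717·log₂(0.2717/0.6598) = -0.34778
  P(2)·log₂(P(2)/Q(2)) = 0.0692·log₂(0.0692/0.2266) = -0.11842
  P(3)·log₂(P(3)/Q(3)) = 0.1644·log₂(0.1644/0.1037) = 0.10929
  P(4)·log₂(P(4)/Q(4)) = 0.4947·log₂(0.4947/0.0099) = 2.79158

D_KL(P||Q) = -0.34778 - 0.11842 + 0.10929 + 2.79158 = 2.43467 ≈ 2.4347 bits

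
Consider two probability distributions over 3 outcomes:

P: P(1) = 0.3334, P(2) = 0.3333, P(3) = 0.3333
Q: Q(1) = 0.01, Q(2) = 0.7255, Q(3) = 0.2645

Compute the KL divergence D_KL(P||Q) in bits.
1.4239 bits

D_KL(P||Q) = Σ P(x) log₂(P(x)/Q(x))

Computing term by term:
  P(1)·log₂(P(1)/Q(1)) = 0.3334·log₂(0.3334/0.01) = 1.68673
  P(2)·log₂(P(2)/Q(2)) = 0.3333·log₂(0.3333/0.7255) = -0.37401
  P(3)·log₂(P(3)/Q(3)) = 0.3333·log₂(0.3333/0.2645) = 0.11117

D_KL(P||Q) = 1.68673 - 0.37401 + 0.11117 = 1.42389 ≈ 1.4239 bits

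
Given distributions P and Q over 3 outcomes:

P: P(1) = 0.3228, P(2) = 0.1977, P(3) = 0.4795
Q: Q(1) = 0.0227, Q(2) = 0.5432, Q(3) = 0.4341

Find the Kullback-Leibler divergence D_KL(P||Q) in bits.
1.0168 bits

D_KL(P||Q) = Σ P(x) log₂(P(x)/Q(x))

Computing term by term:
  P(1)·log₂(P(1)/Q(1)) = 0.3228·log₂(0.3228/0.0227) = 1.23628
  P(2)·log₂(P(2)/Q(2)) = 0.1977·log₂(0.1977/0.5432) = -0.28828
  P(3)·log₂(P(3)/Q(3)) = 0.4795·log₂(0.4795/0.4341) = 0.06881

D_KL(P||Q) = 1.23628 - 0.28828 + 0.06881 = 1.01681 ≈ 1.0168 bits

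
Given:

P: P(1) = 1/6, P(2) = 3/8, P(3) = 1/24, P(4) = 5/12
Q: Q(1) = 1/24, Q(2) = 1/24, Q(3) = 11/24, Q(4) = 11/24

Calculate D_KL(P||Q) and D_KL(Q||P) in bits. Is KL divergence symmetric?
D_KL(P||Q) = 1.3206 bits, D_KL(Q||P) = 1.4332 bits. No, KL divergence is not symmetric.

D_KL(P||Q) = Σ P(x) log₂(P(x)/Q(x))

Computing term by term:
  P(1)·log₂(P(1)/Q(1)) = (1/6)·log₂((1/6)/(1/24)) = 0.33333
  P(2)·log₂(P(2)/Q(2)) = (3/8)·log₂((3/8)/(1/24)) = 1.18872
  P(3)·log₂(P(3)/Q(3)) = (1/24)·log₂((1/24)/(11/24)) = -0.14414
  P(4)·log₂(P(4)/Q(4)) = (5/12)·log₂((5/12)/(11/24)) = -0.05729

D_KL(P||Q) = 0.33333 + 1.18872 - 0.14414 - 0.05729 = 1.32062 ≈ 1.3206 bits

D_KL(Q||P) = Σ Q(x) log₂(Q(x)/P(x))

Computing term by term:
  Q(1)·log₂(Q(1)/P(1)) = (1/24)·log₂((1/24)/(1/6)) = -0.08333
  Q(2)·log₂(Q(2)/P(2)) = (1/24)·log₂((1/24)/(3/8)) = -0.13208
  Q(3)·log₂(Q(3)/P(3)) = (11/24)·log₂((11/24)/(1/24)) = 1.58557
  Q(4)·log₂(Q(4)/P(4)) = (11/24)·log₂((11/24)/(5/12)) = 0.06302

D_KL(Q||P) = -0.08333 - 0.13208 + 1.58557 + 0.06302 = 1.43318 ≈ 1.4332 bits

These are NOT equal (difference: 0.1126 bits). KL divergence is asymmetric: D_KL(P||Q) ≠ D_KL(Q||P) in general.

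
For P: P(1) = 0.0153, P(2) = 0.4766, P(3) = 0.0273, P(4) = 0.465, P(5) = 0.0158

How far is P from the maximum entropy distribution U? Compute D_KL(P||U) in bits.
0.9701 bits

U(i) = 1/5 for all i

D_KL(P||U) = Σ P(x) log₂(P(x) / (1/5))
           = Σ P(x) log₂(P(x)) + log₂(5)
           = log₂(5) - H(P)

H(P) = -Σ P(x) log₂(P(x)):
  -P(1)·log₂(P(1)) = -(0.0153)·log₂(0.0153) = 0.09226
  -P(2)·log₂(P(2)) = -(0.4766)·log₂(0.4766) = 0.50956
  -P(3)·log₂(P(3)) = -(0.0273)·log₂(0.0273) = 0.14182
  -P(4)·log₂(P(4)) = -(0.465)·log₂(0.465) = 0.51368
  -P(5)·log₂(P(5)) = -(0.0158)·log₂(0.0158) = 0.09455
H(P) = 0.09226 + 0.50956 + 0.14182 + 0.51368 + 0.09455 = 1.35187 bits

log₂(5) = 2.32193 bits

D_KL(P||U) = 2.32193 - 1.35187 = 0.97006 ≈ 0.9701 bits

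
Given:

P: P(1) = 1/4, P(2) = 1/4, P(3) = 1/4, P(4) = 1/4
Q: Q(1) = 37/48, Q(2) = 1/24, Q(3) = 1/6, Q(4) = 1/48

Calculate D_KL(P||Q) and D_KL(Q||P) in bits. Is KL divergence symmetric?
D_KL(P||Q) = 1.2826 bits, D_KL(Q||P) = 0.9723 bits. No, KL divergence is not symmetric.

D_KL(P||Q) = Σ P(x) log₂(P(x)/Q(x))

Computing term by term:
  P(1)·log₂(P(1)/Q(1)) = (1/4)·log₂((1/4)/(37/48)) = -0.40612
  P(2)·log₂(P(2)/Q(2)) = (1/4)·log₂((1/4)/(1/24)) = 0.64624
  P(3)·log₂(P(3)/Q(3)) = (1/4)·log₂((1/4)/(1/6)) = 0.14624
  P(4)·log₂(P(4)/Q(4)) = (1/4)·log₂((1/4)/(1/48)) = 0.89624

D_KL(P||Q) = -0.40612 + 0.64624 + 0.14624 + 0.89624 = 1.28260 ≈ 1.2826 bits

D_KL(Q||P) = Σ Q(x) log₂(Q(x)/P(x))

Computing term by term:
  Q(1)·log₂(Q(1)/P(1)) = (37/48)·log₂((37/48)/(1/4)) = 1.25221
  Q(2)·log₂(Q(2)/P(2)) = (1/24)·log₂((1/24)/(1/4)) = -0.10771
  Q(3)·log₂(Q(3)/P(3)) = (1/6)·log₂((1/6)/(1/4)) = -0.09749
  Q(4)·log₂(Q(4)/P(4)) = (1/48)·log₂((1/48)/(1/4)) = -0.07469

D_KL(Q||P) = 1.25221 - 0.10771 - 0.09749 - 0.07469 = 0.97232 ≈ 0.9723 bits

These are NOT equal (difference: 0.3103 bits). KL divergence is asymmetric: D_KL(P||Q) ≠ D_KL(Q||P) in general.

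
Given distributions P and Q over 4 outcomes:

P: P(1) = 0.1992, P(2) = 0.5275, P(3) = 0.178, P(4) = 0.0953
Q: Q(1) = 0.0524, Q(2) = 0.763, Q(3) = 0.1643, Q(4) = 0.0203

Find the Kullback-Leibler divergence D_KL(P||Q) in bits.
0.3361 bits

D_KL(P||Q) = Σ P(x) log₂(P(x)/Q(x))

Computing term by term:
  P(1)·log₂(P(1)/Q(1)) = 0.1992·log₂(0.1992/0.0524) = 0.38377
  P(2)·log₂(P(2)/Q(2)) = 0.5275·log₂(0.5275/0.763) = -0.28090
  P(3)·log₂(P(3)/Q(3)) = 0.178·log₂(0.178/0.1643) = 0.02057
  P(4)·log₂(P(4)/Q(4)) = 0.0953·log₂(0.0953/0.0203) = 0.21261

D_KL(P||Q) = 0.38377 - 0.28090 + 0.02057 + 0.21261 = 0.33605 ≈ 0.3361 bits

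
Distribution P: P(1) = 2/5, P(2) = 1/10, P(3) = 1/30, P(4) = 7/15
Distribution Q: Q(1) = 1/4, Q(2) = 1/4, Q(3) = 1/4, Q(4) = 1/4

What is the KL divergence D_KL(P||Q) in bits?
0.4624 bits

D_KL(P||Q) = Σ P(x) log₂(P(x)/Q(x))

Computing term by term:
  P(1)·log₂(P(1)/Q(1)) = (2/5)·log₂((2/5)/(1/4)) = 0.27123
  P(2)·log₂(P(2)/Q(2)) = (1/10)·log₂((1/10)/(1/4)) = -0.13219
  P(3)·log₂(P(3)/Q(3)) = (1/30)·log₂((1/30)/(1/4)) = -0.09690
  P(4)·log₂(P(4)/Q(4)) = (7/15)·log₂((7/15)/(1/4)) = 0.42022

D_KL(P||Q) = 0.27123 - 0.13219 - 0.09690 + 0.42022 = 0.46236 ≈ 0.4624 bits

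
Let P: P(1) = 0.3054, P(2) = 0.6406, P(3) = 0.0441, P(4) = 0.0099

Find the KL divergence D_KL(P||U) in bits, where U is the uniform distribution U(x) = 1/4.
0.8013 bits

U(i) = 1/4 for all i

D_KL(P||U) = Σ P(x) log₂(P(x) / (1/4))
           = Σ P(x) log₂(P(x)) + log₂(4)
           = log₂(4) - H(P)

H(P) = -Σ P(x) log₂(P(x)):
  -P(1)·log₂(P(1)) = -(0.3054)·log₂(0.3054) = 0.52261
  -P(2)·log₂(P(2)) = -(0.6406)·log₂(0.6406) = 0.41159
  -P(3)·log₂(P(3)) = -(0.0441)·log₂(0.0441) = 0.19859
  -P(4)·log₂(P(4)) = -(0.0099)·log₂(0.0099) = 0.06592
H(P) = 0.52261 + 0.41159 + 0.19859 + 0.06592 = 1.19871 bits

log₂(4) = 2.00000 bits

D_KL(P||U) = 2.00000 - 1.19871 = 0.80129 ≈ 0.8013 bits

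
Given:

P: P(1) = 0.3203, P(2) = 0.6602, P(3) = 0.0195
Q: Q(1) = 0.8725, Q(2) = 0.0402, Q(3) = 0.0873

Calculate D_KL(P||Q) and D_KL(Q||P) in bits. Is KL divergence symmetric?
D_KL(P||Q) = 2.1604 bits, D_KL(Q||P) = 1.2879 bits. No, KL divergence is not symmetric.

D_KL(P||Q) = Σ P(x) log₂(P(x)/Q(x))

Computing term by term:
  P(1)·log₂(P(1)/Q(1)) = 0.3203·log₂(0.3203/0.8725) = -0.46307
  P(2)·log₂(P(2)/Q(2)) = 0.6602·log₂(0.6602/0.0402) = 2.66565
  P(3)·log₂(P(3)/Q(3)) = 0.0195·log₂(0.0195/0.0873) = -0.04217

D_KL(P||Q) = -0.46307 + 2.66565 - 0.04217 = 2.16041 ≈ 2.1604 bits

D_KL(Q||P) = Σ Q(x) log₂(Q(x)/P(x))

Computing term by term:
  Q(1)·log₂(Q(1)/P(1)) = 0.8725·log₂(0.8725/0.3203) = 1.26140
  Q(2)·log₂(Q(2)/P(2)) = 0.0402·log₂(0.0402/0.6602) = -0.16231
  Q(3)·log₂(Q(3)/P(3)) = 0.0873·log₂(0.0873/0.0195) = 0.18879

D_KL(Q||P) = 1.26140 - 0.16231 + 0.18879 = 1.28788 ≈ 1.2879 bits

These are NOT equal (difference: 0.8725 bits). KL divergence is asymmetric: D_KL(P||Q) ≠ D_KL(Q||P) in general.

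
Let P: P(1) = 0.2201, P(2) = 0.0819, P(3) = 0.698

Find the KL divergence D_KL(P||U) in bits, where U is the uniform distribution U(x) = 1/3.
0.4466 bits

U(i) = 1/3 for all i

D_KL(P||U) = Σ P(x) log₂(P(x) / (1/3))
           = Σ P(x) log₂(P(x)) + log₂(3)
           = log₂(3) - H(P)

H(P) = -Σ P(x) log₂(P(x)):
  -P(1)·log₂(P(1)) = -(0.2201)·log₂(0.2201) = 0.48065
  -P(2)·log₂(P(2)) = -(0.0819)·log₂(0.0819) = 0.29566
  -P(3)·log₂(P(3)) = -(0.698)·log₂(0.698) = 0.36205
H(P) = 0.48065 + 0.29566 + 0.36205 = 1.13836 bits

log₂(3) = 1.58496 bits

D_KL(P||U) = 1.58496 - 1.13836 = 0.44660 ≈ 0.4466 bits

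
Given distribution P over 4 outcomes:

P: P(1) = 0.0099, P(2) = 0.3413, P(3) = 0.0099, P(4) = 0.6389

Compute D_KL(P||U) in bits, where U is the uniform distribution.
0.9259 bits

U(i) = 1/4 for all i

D_KL(P||U) = Σ P(x) log₂(P(x) / (1/4))
           = Σ P(x) log₂(P(x)) + log₂(4)
           = log₂(4) - H(P)

H(P) = -Σ P(x) log₂(P(x)):
  -P(1)·log₂(P(1)) = -(0.0099)·log₂(0.0099) = 0.06592
  -P(2)·log₂(P(2)) = -(0.3413)·log₂(0.3413) = 0.52932
  -P(3)·log₂(P(3)) = -(0.0099)·log₂(0.0099) = 0.06592
  -P(4)·log₂(P(4)) = -(0.6389)·log₂(0.6389) = 0.41295
H(P) = 0.06592 + 0.52932 + 0.06592 + 0.41295 = 1.07411 bits

log₂(4) = 2.00000 bits

D_KL(P||U) = 2.00000 - 1.07411 = 0.92589 ≈ 0.9259 bits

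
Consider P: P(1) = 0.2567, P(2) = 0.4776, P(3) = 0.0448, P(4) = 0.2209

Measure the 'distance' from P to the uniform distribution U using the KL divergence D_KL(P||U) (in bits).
0.3053 bits

U(i) = 1/4 for all i

D_KL(P||U) = Σ P(x) log₂(P(x) / (1/4))
           = Σ P(x) log₂(P(x)) + log₂(4)
           = log₂(4) - H(P)

H(P) = -Σ P(x) log₂(P(x)):
  -P(1)·log₂(P(1)) = -(0.2567)·log₂(0.2567) = 0.50361
  -P(2)·log₂(P(2)) = -(0.4776)·log₂(0.4776) = 0.50918
  -P(3)·log₂(P(3)) = -(0.0448)·log₂(0.0448) = 0.20072
  -P(4)·log₂(P(4)) = -(0.2209)·log₂(0.2209) = 0.48124
H(P) = 0.50361 + 0.50918 + 0.20072 + 0.48124 = 1.69475 bits

log₂(4) = 2.00000 bits

D_KL(P||U) = 2.00000 - 1.69475 = 0.30525 ≈ 0.3053 bits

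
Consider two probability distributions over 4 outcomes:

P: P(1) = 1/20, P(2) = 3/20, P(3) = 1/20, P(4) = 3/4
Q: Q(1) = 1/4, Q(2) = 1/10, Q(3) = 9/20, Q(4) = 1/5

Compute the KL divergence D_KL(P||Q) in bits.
1.2433 bits

D_KL(P||Q) = Σ P(x) log₂(P(x)/Q(x))

Computing term by term:
  P(1)·log₂(P(1)/Q(1)) = (1/20)·log₂((1/20)/(1/4)) = -0.11610
  P(2)·log₂(P(2)/Q(2)) = (3/20)·log₂((3/20)/(1/10)) = 0.08774
  P(3)·log₂(P(3)/Q(3)) = (1/20)·log₂((1/20)/(9/20)) = -0.15850
  P(4)·log₂(P(4)/Q(4)) = (3/4)·log₂((3/4)/(1/5)) = 1.43017

D_KL(P||Q) = -0.11610 + 0.08774 - 0.15850 + 1.43017 = 1.24331 ≈ 1.2433 bits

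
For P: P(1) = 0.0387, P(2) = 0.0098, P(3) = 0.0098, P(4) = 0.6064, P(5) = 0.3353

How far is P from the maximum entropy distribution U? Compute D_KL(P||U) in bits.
1.0434 bits

U(i) = 1/5 for all i

D_KL(P||U) = Σ P(x) log₂(P(x) / (1/5))
           = Σ P(x) log₂(P(x)) + log₂(5)
           = log₂(5) - H(P)

H(P) = -Σ P(x) log₂(P(x)):
  -P(1)·log₂(P(1)) = -(0.0387)·log₂(0.0387) = 0.18156
  -P(2)·log₂(P(2)) = -(0.0098)·log₂(0.0098) = 0.06540
  -P(3)·log₂(P(3)) = -(0.0098)·log₂(0.0098) = 0.06540
  -P(4)·log₂(P(4)) = -(0.6064)·log₂(0.6064) = 0.43761
  -P(5)·log₂(P(5)) = -(0.3353)·log₂(0.3353) = 0.52859
H(P) = 0.18156 + 0.06540 + 0.06540 + 0.43761 + 0.52859 = 1.27856 bits

log₂(5) = 2.32193 bits

D_KL(P||U) = 2.32193 - 1.27856 = 1.04337 ≈ 1.0434 bits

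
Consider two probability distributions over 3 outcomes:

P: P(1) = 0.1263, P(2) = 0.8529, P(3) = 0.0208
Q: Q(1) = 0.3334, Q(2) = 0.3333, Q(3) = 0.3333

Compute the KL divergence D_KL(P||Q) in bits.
0.8960 bits

D_KL(P||Q) = Σ P(x) log₂(P(x)/Q(x))

Computing term by term:
  P(1)·log₂(P(1)/Q(1)) = 0.1263·log₂(0.1263/0.3334) = -0.17687
  P(2)·log₂(P(2)/Q(2)) = 0.8529·log₂(0.8529/0.3333) = 1.15615
  P(3)·log₂(P(3)/Q(3)) = 0.0208·log₂(0.0208/0.3333) = -0.08325

D_KL(P||Q) = -0.17687 + 1.15615 - 0.08325 = 0.89603 ≈ 0.8960 bits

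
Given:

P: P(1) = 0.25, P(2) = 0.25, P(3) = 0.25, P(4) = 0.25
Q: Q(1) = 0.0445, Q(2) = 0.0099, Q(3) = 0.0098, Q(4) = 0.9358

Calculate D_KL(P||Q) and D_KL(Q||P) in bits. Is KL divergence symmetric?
D_KL(P||Q) = 2.4793 bits, D_KL(Q||P) = 1.5793 bits. No, KL divergence is not symmetric.

D_KL(P||Q) = Σ P(x) log₂(P(x)/Q(x))

Computing term by term:
  P(1)·log₂(P(1)/Q(1)) = 0.25·log₂(0.25/0.0445) = 0.62251
  P(2)·log₂(P(2)/Q(2)) = 0.25·log₂(0.25/0.0099) = 1.16459
  P(3)·log₂(P(3)/Q(3)) = 0.25·log₂(0.25/0.0098) = 1.16825
  P(4)·log₂(P(4)/Q(4)) = 0.25·log₂(0.25/0.9358) = -0.47607

D_KL(P||Q) = 0.62251 + 1.16459 + 1.16825 - 0.47607 = 2.47928 ≈ 2.4793 bits

D_KL(Q||P) = Σ Q(x) log₂(Q(x)/P(x))

Computing term by term:
  Q(1)·log₂(Q(1)/P(1)) = 0.0445·log₂(0.0445/0.25) = -0.11081
  Q(2)·log₂(Q(2)/P(2)) = 0.0099·log₂(0.0099/0.25) = -0.04612
  Q(3)·log₂(Q(3)/P(3)) = 0.0098·log₂(0.0098/0.25) = -0.04580
  Q(4)·log₂(Q(4)/P(4)) = 0.9358·log₂(0.9358/0.25) = 1.78202

D_KL(Q||P) = -0.11081 - 0.04612 - 0.04580 + 1.78202 = 1.57929 ≈ 1.5793 bits

These are NOT equal (difference: 0.9000 bits). KL divergence is asymmetric: D_KL(P||Q) ≠ D_KL(Q||P) in general.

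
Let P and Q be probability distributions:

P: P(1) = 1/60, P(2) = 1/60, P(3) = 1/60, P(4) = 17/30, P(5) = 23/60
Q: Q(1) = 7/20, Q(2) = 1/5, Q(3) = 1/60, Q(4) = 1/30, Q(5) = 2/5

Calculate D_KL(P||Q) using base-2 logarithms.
2.1597 bits

D_KL(P||Q) = Σ P(x) log₂(P(x)/Q(x))

Computing term by term:
  P(1)·log₂(P(1)/Q(1)) = (1/60)·log₂((1/60)/(7/20)) = -0.07321
  P(2)·log₂(P(2)/Q(2)) = (1/60)·log₂((1/60)/(1/5)) = -0.05975
  P(3)·log₂(P(3)/Q(3)) = (1/60)·log₂((1/60)/(1/60)) = 0.00000
  P(4)·log₂(P(4)/Q(4)) = (17/30)·log₂((17/30)/(1/30)) = 2.31623
  P(5)·log₂(P(5)/Q(5)) = (23/60)·log₂((23/60)/(2/5)) = -0.02354

D_KL(P||Q) = -0.07321 - 0.05975 + 0.00000 + 2.31623 - 0.02354 = 2.15973 ≈ 2.1597 bits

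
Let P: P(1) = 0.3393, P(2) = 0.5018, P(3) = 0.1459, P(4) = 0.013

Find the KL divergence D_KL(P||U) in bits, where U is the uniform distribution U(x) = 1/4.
0.4851 bits

U(i) = 1/4 for all i

D_KL(P||U) = Σ P(x) log₂(P(x) / (1/4))
           = Σ P(x) log₂(P(x)) + log₂(4)
           = log₂(4) - H(P)

H(P) = -Σ P(x) log₂(P(x)):
  -P(1)·log₂(P(1)) = -(0.3393)·log₂(0.3393) = 0.52909
  -P(2)·log₂(P(2)) = -(0.5018)·log₂(0.5018) = 0.49920
  -P(3)·log₂(P(3)) = -(0.1459)·log₂(0.1459) = 0.40516
  -P(4)·log₂(P(4)) = -(0.013)·log₂(0.013) = 0.08145
H(P) = 0.52909 + 0.49920 + 0.40516 + 0.08145 = 1.51490 bits

log₂(4) = 2.00000 bits

D_KL(P||U) = 2.00000 - 1.51490 = 0.48510 ≈ 0.4851 bits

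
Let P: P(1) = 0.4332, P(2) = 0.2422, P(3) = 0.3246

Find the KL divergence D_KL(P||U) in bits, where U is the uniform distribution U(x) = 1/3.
0.0397 bits

U(i) = 1/3 for all i

D_KL(P||U) = Σ P(x) log₂(P(x) / (1/3))
           = Σ P(x) log₂(P(x)) + log₂(3)
           = log₂(3) - H(P)

H(P) = -Σ P(x) log₂(P(x)):
  -P(1)·log₂(P(1)) = -(0.4332)·log₂(0.4332) = 0.52283
  -P(2)·log₂(P(2)) = -(0.2422)·log₂(0.2422) = 0.49548
  -P(3)·log₂(P(3)) = -(0.3246)·log₂(0.3246) = 0.52691
H(P) = 0.52283 + 0.49548 + 0.52691 = 1.54522 bits

log₂(3) = 1.58496 bits

D_KL(P||U) = 1.58496 - 1.54522 = 0.03974 ≈ 0.0397 bits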